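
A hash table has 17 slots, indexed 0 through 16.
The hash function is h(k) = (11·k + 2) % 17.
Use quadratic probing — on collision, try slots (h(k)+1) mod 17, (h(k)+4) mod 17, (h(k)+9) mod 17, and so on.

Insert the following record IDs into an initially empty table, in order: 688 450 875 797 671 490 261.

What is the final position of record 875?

9

688: h=5 -> slot 5
450: h=5, probe 5,6 -> slot 6
875: h=5, probe 5,6,9 -> slot 9
797: h=14 -> slot 14
671: h=5, probe 5,6,9,14,4 -> slot 4
490: h=3 -> slot 3
261: h=0 -> slot 0
Table: [261, _, _, 490, 671, 688, 450, _, _, 875, _, _, _, _, 797, _, _]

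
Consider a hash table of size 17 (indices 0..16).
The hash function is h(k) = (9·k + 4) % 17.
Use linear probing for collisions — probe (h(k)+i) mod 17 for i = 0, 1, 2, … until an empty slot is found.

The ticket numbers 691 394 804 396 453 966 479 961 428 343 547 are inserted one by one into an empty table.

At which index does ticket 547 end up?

6

691 hashes to 1; slot 1 is free → place at 1.
394 hashes to 14; slot 14 is free → place at 14.
804 hashes to 15; slot 15 is free → place at 15.
396 hashes to 15; 15 taken → place at 16.
453 hashes to 1; 1 taken → place at 2.
966 hashes to 11; slot 11 is free → place at 11.
479 hashes to 14; 14,15,16 taken → place at 0.
961 hashes to 0; 0,1,2 taken → place at 3.
428 hashes to 14; 14,15,16,0,1,2,3 taken → place at 4.
343 hashes to 14; 14,15,16,0,1,2,3,4 taken → place at 5.
547 hashes to 14; 14,15,16,0,1,2,3,4,5 taken → place at 6.
Table: [479, 691, 453, 961, 428, 343, 547, ∅, ∅, ∅, ∅, 966, ∅, ∅, 394, 804, 396]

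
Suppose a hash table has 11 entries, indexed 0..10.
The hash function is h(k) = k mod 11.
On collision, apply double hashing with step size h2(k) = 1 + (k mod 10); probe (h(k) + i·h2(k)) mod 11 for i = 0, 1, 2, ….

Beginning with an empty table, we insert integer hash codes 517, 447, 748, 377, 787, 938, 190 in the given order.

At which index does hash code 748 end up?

9

517: h=0 -> slot 0
447: h=7 -> slot 7
748: h=0, h2=9, probe 0,9 -> slot 9
377: h=3 -> slot 3
787: h=6 -> slot 6
938: h=3, h2=9, probe 3,1 -> slot 1
190: h=3, h2=1, probe 3,4 -> slot 4
Table: [517, 938, _, 377, 190, _, 787, 447, _, 748, _]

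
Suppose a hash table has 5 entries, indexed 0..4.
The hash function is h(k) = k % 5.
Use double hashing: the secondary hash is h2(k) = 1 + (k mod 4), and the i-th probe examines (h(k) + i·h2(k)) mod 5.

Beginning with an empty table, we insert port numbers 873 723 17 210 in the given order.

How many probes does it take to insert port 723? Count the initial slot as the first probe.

Insert 873: h=3, slot 3 empty => index 3.
Insert 723: h=3, h2=4, slot 3 occupied => index 2.
Insert 17: h=2, h2=2, slot 2 occupied => index 4.
Insert 210: h=0, slot 0 empty => index 0.
Table: [210, ., 723, 873, 17]

2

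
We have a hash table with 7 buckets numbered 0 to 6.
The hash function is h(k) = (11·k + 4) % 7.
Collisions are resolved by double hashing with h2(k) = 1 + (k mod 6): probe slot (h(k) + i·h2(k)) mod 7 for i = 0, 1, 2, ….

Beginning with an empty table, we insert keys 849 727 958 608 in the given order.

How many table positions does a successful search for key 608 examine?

3

849: h=5 → slot 5
727: h=0 → slot 0
958: h=0, h2=5, probe 0,5,3 → slot 3
608: h=0, h2=3, probe 0,3,6 → slot 6
Table: [727, ∅, ∅, 958, ∅, 849, 608]
Lookup 608: h=0, h2=3, probe 0,3,6 → found at 6.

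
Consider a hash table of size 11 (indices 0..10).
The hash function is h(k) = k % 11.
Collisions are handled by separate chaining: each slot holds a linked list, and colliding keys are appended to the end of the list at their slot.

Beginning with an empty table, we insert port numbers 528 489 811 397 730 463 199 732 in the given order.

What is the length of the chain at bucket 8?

Insert 528: h=0, bucket 0 empty -> new chain.
Insert 489: h=5, bucket 5 empty -> new chain.
Insert 811: h=8, bucket 8 empty -> new chain.
Insert 397: h=1, bucket 1 empty -> new chain.
Insert 730: h=4, bucket 4 empty -> new chain.
Insert 463: h=1, bucket 1 nonempty -> append to chain.
Insert 199: h=1, bucket 1 nonempty -> append to chain.
Insert 732: h=6, bucket 6 empty -> new chain.
Final buckets:
0: 528
1: 397 -> 463 -> 199
2: -
3: -
4: 730
5: 489
6: 732
7: -
8: 811
9: -
10: -

1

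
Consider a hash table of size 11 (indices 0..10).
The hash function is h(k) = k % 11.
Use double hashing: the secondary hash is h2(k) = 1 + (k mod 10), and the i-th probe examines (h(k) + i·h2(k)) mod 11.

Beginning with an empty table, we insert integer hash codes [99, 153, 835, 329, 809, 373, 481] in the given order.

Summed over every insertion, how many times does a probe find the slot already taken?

Insert 99: h=0, slot 0 empty → index 0.
Insert 153: h=10, slot 10 empty → index 10.
Insert 835: h=10, h2=6, slot 10 occupied → index 5.
Insert 329: h=10, h2=10, slot 10 occupied → index 9.
Insert 809: h=6, slot 6 empty → index 6.
Insert 373: h=10, h2=4, slot 10 occupied → index 3.
Insert 481: h=8, slot 8 empty → index 8.
Table: [99, ∅, ∅, 373, ∅, 835, 809, ∅, 481, 329, 153]

3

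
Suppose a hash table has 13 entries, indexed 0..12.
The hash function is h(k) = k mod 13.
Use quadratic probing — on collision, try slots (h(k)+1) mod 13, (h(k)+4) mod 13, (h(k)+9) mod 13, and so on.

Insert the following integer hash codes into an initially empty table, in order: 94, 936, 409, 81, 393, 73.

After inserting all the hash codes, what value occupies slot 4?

81

Insert 94: h=3, slot 3 empty → index 3.
Insert 936: h=0, slot 0 empty → index 0.
Insert 409: h=6, slot 6 empty → index 6.
Insert 81: h=3, slot 3 occupied → index 4.
Insert 393: h=3, slots 3,4 occupied → index 7.
Insert 73: h=8, slot 8 empty → index 8.
Table: [936, -, -, 94, 81, -, 409, 393, 73, -, -, -, -]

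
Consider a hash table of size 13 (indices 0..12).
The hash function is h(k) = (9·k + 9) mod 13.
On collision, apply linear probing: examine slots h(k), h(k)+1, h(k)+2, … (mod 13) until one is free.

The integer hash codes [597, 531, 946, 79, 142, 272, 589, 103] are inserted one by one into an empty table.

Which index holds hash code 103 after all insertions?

597: h=0 => slot 0
531: h=4 => slot 4
946: h=8 => slot 8
79: h=5 => slot 5
142: h=0, probe 0,1 => slot 1
272: h=0, probe 0,1,2 => slot 2
589: h=6 => slot 6
103: h=0, probe 0,1,2,3 => slot 3
Table: [597, 142, 272, 103, 531, 79, 589, _, 946, _, _, _, _]

3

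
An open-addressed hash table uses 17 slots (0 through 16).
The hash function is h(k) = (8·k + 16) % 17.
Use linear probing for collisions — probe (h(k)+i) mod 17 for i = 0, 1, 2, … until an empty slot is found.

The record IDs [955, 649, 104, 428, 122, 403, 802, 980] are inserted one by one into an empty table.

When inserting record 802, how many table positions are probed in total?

6

955: h=6 → slot 6
649: h=6, probe 6,7 → slot 7
104: h=15 → slot 15
428: h=6, probe 6,7,8 → slot 8
122: h=6, probe 6,7,8,9 → slot 9
403: h=10 → slot 10
802: h=6, probe 6,7,8,9,10,11 → slot 11
980: h=2 → slot 2
Table: [_, _, 980, _, _, _, 955, 649, 428, 122, 403, 802, _, _, _, 104, _]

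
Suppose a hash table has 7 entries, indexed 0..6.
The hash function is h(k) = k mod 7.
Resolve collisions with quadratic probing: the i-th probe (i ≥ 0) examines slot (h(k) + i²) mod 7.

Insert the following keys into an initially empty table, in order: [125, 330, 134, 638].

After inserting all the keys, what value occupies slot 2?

125: h=6 -> slot 6
330: h=1 -> slot 1
134: h=1, probe 1,2 -> slot 2
638: h=1, probe 1,2,5 -> slot 5
Table: [_, 330, 134, _, _, 638, 125]

134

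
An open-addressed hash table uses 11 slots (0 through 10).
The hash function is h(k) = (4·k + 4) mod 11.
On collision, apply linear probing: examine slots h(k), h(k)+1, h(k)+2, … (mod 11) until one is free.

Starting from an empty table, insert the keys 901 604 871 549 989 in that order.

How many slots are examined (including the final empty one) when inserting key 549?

4

901: h=0 -> slot 0
604: h=0, probe 0,1 -> slot 1
871: h=1, probe 1,2 -> slot 2
549: h=0, probe 0,1,2,3 -> slot 3
989: h=0, probe 0,1,2,3,4 -> slot 4
Table: [901, 604, 871, 549, 989, -, -, -, -, -, -]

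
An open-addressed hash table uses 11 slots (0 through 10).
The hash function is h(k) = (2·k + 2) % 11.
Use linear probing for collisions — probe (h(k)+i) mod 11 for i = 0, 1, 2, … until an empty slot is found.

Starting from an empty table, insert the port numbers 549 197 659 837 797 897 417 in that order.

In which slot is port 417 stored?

6

549 hashes to 0; slot 0 is free → place at 0.
197 hashes to 0; 0 taken → place at 1.
659 hashes to 0; 0,1 taken → place at 2.
837 hashes to 4; slot 4 is free → place at 4.
797 hashes to 1; 1,2 taken → place at 3.
897 hashes to 3; 3,4 taken → place at 5.
417 hashes to 0; 0,1,2,3,4,5 taken → place at 6.
Table: [549, 197, 659, 797, 837, 897, 417, _, _, _, _]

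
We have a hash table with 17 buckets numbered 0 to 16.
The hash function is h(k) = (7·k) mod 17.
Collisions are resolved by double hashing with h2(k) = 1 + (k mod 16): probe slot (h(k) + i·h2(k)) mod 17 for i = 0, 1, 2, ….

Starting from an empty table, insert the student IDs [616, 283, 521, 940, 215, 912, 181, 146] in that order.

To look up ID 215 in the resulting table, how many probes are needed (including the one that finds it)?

616: h=11 → slot 11
283: h=9 → slot 9
521: h=9, h2=10, probe 9,2 → slot 2
940: h=1 → slot 1
215: h=9, h2=8, probe 9,0 → slot 0
912: h=9, h2=1, probe 9,10 → slot 10
181: h=9, h2=6, probe 9,15 → slot 15
146: h=2, h2=3, probe 2,5 → slot 5
Table: [215, 940, 521, -, -, 146, -, -, -, 283, 912, 616, -, -, -, 181, -]
Lookup 215: h=9, h2=8, probe 9,0 → found at 0.

2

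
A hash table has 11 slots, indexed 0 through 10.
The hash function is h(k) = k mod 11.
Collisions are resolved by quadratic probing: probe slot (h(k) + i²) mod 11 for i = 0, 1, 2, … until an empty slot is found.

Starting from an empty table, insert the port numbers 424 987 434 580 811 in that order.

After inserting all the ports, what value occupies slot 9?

580

424 hashes to 6; slot 6 is free → place at 6.
987 hashes to 8; slot 8 is free → place at 8.
434 hashes to 5; slot 5 is free → place at 5.
580 hashes to 8; 8 taken → place at 9.
811 hashes to 8; 8,9 taken → place at 1.
Table: [-, 811, -, -, -, 434, 424, -, 987, 580, -]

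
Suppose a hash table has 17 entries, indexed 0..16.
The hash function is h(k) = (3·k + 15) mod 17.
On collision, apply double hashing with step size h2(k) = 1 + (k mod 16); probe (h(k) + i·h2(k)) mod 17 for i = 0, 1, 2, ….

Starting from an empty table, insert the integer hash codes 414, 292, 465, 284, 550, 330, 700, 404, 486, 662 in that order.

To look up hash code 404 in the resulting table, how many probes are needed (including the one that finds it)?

Insert 414: h=16, slot 16 empty → index 16.
Insert 292: h=7, slot 7 empty → index 7.
Insert 465: h=16, h2=2, slot 16 occupied → index 1.
Insert 284: h=0, slot 0 empty → index 0.
Insert 550: h=16, h2=7, slot 16 occupied → index 6.
Insert 330: h=2, slot 2 empty → index 2.
Insert 700: h=7, h2=13, slot 7 occupied → index 3.
Insert 404: h=3, h2=5, slot 3 occupied → index 8.
Insert 486: h=11, slot 11 empty → index 11.
Insert 662: h=12, slot 12 empty → index 12.
Table: [284, 465, 330, 700, ., ., 550, 292, 404, ., ., 486, 662, ., ., ., 414]
Lookup 404: h=3, h2=5, probe 3,8 → found at 8.

2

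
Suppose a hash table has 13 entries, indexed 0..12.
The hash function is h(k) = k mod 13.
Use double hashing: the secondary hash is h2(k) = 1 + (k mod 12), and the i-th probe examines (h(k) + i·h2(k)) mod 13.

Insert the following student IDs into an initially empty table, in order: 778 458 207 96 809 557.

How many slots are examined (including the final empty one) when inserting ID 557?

778: h=11 → slot 11
458: h=3 → slot 3
207: h=12 → slot 12
96: h=5 → slot 5
809: h=3, h2=6, probe 3,9 → slot 9
557: h=11, h2=6, probe 11,4 → slot 4
Table: [—, —, —, 458, 557, 96, —, —, —, 809, —, 778, 207]

2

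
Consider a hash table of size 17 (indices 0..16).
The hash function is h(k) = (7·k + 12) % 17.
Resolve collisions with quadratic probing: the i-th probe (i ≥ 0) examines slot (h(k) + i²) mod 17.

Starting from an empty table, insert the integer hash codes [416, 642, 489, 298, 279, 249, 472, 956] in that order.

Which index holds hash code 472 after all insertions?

5

416: h=0 → slot 0
642: h=1 → slot 1
489: h=1, probe 1,2 → slot 2
298: h=7 → slot 7
279: h=10 → slot 10
249: h=4 → slot 4
472: h=1, probe 1,2,5 → slot 5
956: h=6 → slot 6
Table: [416, 642, 489, _, 249, 472, 956, 298, _, _, 279, _, _, _, _, _, _]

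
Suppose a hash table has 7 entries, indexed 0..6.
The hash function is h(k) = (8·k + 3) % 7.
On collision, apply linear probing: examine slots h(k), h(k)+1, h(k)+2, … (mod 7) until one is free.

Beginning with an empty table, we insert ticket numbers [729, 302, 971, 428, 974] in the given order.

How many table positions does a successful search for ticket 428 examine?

729 hashes to 4; slot 4 is free => place at 4.
302 hashes to 4; 4 taken => place at 5.
971 hashes to 1; slot 1 is free => place at 1.
428 hashes to 4; 4,5 taken => place at 6.
974 hashes to 4; 4,5,6 taken => place at 0.
Table: [974, 971, _, _, 729, 302, 428]
Lookup 428: h=4, probe 4,5,6 → found at 6.

3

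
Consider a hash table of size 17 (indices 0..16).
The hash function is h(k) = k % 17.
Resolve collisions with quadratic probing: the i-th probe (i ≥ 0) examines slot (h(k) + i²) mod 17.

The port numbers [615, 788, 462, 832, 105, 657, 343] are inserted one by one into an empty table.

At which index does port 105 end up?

7

615: h=3 => slot 3
788: h=6 => slot 6
462: h=3, probe 3,4 => slot 4
832: h=16 => slot 16
105: h=3, probe 3,4,7 => slot 7
657: h=11 => slot 11
343: h=3, probe 3,4,7,12 => slot 12
Table: [-, -, -, 615, 462, -, 788, 105, -, -, -, 657, 343, -, -, -, 832]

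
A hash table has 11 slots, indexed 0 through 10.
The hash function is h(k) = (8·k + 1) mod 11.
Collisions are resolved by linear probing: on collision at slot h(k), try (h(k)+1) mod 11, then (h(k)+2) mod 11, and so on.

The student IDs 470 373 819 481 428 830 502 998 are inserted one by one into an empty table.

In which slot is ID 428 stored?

5

470 hashes to 10; slot 10 is free → place at 10.
373 hashes to 4; slot 4 is free → place at 4.
819 hashes to 8; slot 8 is free → place at 8.
481 hashes to 10; 10 taken → place at 0.
428 hashes to 4; 4 taken → place at 5.
830 hashes to 8; 8 taken → place at 9.
502 hashes to 2; slot 2 is free → place at 2.
998 hashes to 10; 10,0 taken → place at 1.
Table: [481, 998, 502, -, 373, 428, -, -, 819, 830, 470]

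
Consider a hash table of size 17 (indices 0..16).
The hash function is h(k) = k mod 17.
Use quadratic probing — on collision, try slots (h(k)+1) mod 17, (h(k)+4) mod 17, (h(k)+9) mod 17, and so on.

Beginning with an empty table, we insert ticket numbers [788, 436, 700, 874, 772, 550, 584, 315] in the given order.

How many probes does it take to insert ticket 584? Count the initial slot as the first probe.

Insert 788: h=6, slot 6 empty -> index 6.
Insert 436: h=11, slot 11 empty -> index 11.
Insert 700: h=3, slot 3 empty -> index 3.
Insert 874: h=7, slot 7 empty -> index 7.
Insert 772: h=7, slot 7 occupied -> index 8.
Insert 550: h=6, slots 6,7 occupied -> index 10.
Insert 584: h=6, slots 6,7,10 occupied -> index 15.
Insert 315: h=9, slot 9 empty -> index 9.
Table: [—, —, —, 700, —, —, 788, 874, 772, 315, 550, 436, —, —, —, 584, —]

4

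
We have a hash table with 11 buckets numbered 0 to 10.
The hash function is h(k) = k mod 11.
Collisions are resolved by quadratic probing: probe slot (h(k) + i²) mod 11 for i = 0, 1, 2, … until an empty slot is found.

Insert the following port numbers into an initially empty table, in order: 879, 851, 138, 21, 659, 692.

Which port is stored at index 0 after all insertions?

879: h=10 => slot 10
851: h=4 => slot 4
138: h=6 => slot 6
21: h=10, probe 10,0 => slot 0
659: h=10, probe 10,0,3 => slot 3
692: h=10, probe 10,0,3,8 => slot 8
Table: [21, —, —, 659, 851, —, 138, —, 692, —, 879]

21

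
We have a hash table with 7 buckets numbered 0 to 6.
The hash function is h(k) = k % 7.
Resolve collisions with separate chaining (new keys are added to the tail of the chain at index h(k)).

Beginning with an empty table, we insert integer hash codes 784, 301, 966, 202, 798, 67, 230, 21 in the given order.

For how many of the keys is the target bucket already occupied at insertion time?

784 -> bucket 0
301 -> bucket 0 (collision)
966 -> bucket 0 (collision)
202 -> bucket 6
798 -> bucket 0 (collision)
67 -> bucket 4
230 -> bucket 6 (collision)
21 -> bucket 0 (collision)
Final buckets:
0: 784 -> 301 -> 966 -> 798 -> 21
1: .
2: .
3: .
4: 67
5: .
6: 202 -> 230

5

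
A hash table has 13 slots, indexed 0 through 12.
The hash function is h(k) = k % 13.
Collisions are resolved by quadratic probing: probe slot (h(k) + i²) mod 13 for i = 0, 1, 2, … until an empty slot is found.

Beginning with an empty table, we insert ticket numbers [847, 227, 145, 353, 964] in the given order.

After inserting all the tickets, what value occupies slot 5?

847 hashes to 2; slot 2 is free → place at 2.
227 hashes to 6; slot 6 is free → place at 6.
145 hashes to 2; 2 taken → place at 3.
353 hashes to 2; 2,3,6 taken → place at 11.
964 hashes to 2; 2,3,6,11 taken → place at 5.
Table: [-, -, 847, 145, -, 964, 227, -, -, -, -, 353, -]

964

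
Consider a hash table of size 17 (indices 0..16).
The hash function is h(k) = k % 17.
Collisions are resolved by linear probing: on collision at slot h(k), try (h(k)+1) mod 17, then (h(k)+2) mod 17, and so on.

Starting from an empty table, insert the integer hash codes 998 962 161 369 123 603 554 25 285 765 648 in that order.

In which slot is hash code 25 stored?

14

998: h=12 => slot 12
962: h=10 => slot 10
161: h=8 => slot 8
369: h=12, probe 12,13 => slot 13
123: h=4 => slot 4
603: h=8, probe 8,9 => slot 9
554: h=10, probe 10,11 => slot 11
25: h=8, probe 8,9,10,11,12,13,14 => slot 14
285: h=13, probe 13,14,15 => slot 15
765: h=0 => slot 0
648: h=2 => slot 2
Table: [765, —, 648, —, 123, —, —, —, 161, 603, 962, 554, 998, 369, 25, 285, —]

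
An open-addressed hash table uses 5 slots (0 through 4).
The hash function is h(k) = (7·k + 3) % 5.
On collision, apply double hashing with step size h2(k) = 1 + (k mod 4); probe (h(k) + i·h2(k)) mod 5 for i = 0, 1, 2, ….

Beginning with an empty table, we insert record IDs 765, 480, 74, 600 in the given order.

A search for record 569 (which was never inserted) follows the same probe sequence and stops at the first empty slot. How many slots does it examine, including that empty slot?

4

765: h=3 -> slot 3
480: h=3, h2=1, probe 3,4 -> slot 4
74: h=1 -> slot 1
600: h=3, h2=1, probe 3,4,0 -> slot 0
Table: [600, 74, ∅, 765, 480]
Lookup 569: h=1, h2=2, probe 1,3,0,2 → slot 2 empty, not found.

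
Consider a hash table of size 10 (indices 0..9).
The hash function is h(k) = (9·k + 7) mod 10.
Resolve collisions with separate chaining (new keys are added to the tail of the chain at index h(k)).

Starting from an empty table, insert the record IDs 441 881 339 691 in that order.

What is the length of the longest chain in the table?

441 -> bucket 6
881 -> bucket 6 (collision)
339 -> bucket 8
691 -> bucket 6 (collision)
Final buckets:
0: —
1: —
2: —
3: —
4: —
5: —
6: 441 -> 881 -> 691
7: —
8: 339
9: —

3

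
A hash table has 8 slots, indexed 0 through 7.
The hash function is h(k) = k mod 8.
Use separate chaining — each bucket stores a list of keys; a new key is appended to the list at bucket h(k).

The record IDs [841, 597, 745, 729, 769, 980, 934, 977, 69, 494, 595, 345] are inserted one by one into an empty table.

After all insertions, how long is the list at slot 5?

Insert 841: h=1, bucket 1 empty -> new chain.
Insert 597: h=5, bucket 5 empty -> new chain.
Insert 745: h=1, bucket 1 nonempty -> append to chain.
Insert 729: h=1, bucket 1 nonempty -> append to chain.
Insert 769: h=1, bucket 1 nonempty -> append to chain.
Insert 980: h=4, bucket 4 empty -> new chain.
Insert 934: h=6, bucket 6 empty -> new chain.
Insert 977: h=1, bucket 1 nonempty -> append to chain.
Insert 69: h=5, bucket 5 nonempty -> append to chain.
Insert 494: h=6, bucket 6 nonempty -> append to chain.
Insert 595: h=3, bucket 3 empty -> new chain.
Insert 345: h=1, bucket 1 nonempty -> append to chain.
Final buckets:
0: _
1: 841 -> 745 -> 729 -> 769 -> 977 -> 345
2: _
3: 595
4: 980
5: 597 -> 69
6: 934 -> 494
7: _

2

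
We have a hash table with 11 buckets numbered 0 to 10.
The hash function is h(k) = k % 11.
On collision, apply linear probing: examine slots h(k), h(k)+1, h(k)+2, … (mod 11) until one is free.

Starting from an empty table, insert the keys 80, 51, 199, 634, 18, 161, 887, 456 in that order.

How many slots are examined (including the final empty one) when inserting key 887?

5

80: h=3 => slot 3
51: h=7 => slot 7
199: h=1 => slot 1
634: h=7, probe 7,8 => slot 8
18: h=7, probe 7,8,9 => slot 9
161: h=7, probe 7,8,9,10 => slot 10
887: h=7, probe 7,8,9,10,0 => slot 0
456: h=5 => slot 5
Table: [887, 199, -, 80, -, 456, -, 51, 634, 18, 161]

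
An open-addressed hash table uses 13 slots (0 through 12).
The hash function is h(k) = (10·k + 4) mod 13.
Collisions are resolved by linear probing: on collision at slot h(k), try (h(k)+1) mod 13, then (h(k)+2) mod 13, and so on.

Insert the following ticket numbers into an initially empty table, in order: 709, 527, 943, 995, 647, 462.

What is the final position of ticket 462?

1

Insert 709: h=9, slot 9 empty → index 9.
Insert 527: h=9, slot 9 occupied → index 10.
Insert 943: h=9, slots 9,10 occupied → index 11.
Insert 995: h=9, slots 9,10,11 occupied → index 12.
Insert 647: h=0, slot 0 empty → index 0.
Insert 462: h=9, slots 9,10,11,12,0 occupied → index 1.
Table: [647, 462, ., ., ., ., ., ., ., 709, 527, 943, 995]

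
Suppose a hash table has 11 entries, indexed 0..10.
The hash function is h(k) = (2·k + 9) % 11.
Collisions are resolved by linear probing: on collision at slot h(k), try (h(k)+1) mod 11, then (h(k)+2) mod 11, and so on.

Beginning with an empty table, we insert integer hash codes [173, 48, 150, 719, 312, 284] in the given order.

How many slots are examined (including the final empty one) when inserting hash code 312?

173: h=3 -> slot 3
48: h=6 -> slot 6
150: h=1 -> slot 1
719: h=6, probe 6,7 -> slot 7
312: h=6, probe 6,7,8 -> slot 8
284: h=5 -> slot 5
Table: [., 150, ., 173, ., 284, 48, 719, 312, ., .]

3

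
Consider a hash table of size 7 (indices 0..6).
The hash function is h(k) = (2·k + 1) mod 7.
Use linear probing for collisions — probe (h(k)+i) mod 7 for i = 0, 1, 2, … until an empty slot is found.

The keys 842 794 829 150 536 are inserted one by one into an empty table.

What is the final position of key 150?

Insert 842: h=5, slot 5 empty -> index 5.
Insert 794: h=0, slot 0 empty -> index 0.
Insert 829: h=0, slot 0 occupied -> index 1.
Insert 150: h=0, slots 0,1 occupied -> index 2.
Insert 536: h=2, slot 2 occupied -> index 3.
Table: [794, 829, 150, 536, -, 842, -]

2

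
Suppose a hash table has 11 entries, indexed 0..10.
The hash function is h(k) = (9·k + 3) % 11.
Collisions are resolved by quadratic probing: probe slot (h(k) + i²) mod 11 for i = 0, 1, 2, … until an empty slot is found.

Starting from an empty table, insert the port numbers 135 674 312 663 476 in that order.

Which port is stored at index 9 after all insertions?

135: h=8 -> slot 8
674: h=8, probe 8,9 -> slot 9
312: h=6 -> slot 6
663: h=8, probe 8,9,1 -> slot 1
476: h=8, probe 8,9,1,6,2 -> slot 2
Table: [—, 663, 476, —, —, —, 312, —, 135, 674, —]

674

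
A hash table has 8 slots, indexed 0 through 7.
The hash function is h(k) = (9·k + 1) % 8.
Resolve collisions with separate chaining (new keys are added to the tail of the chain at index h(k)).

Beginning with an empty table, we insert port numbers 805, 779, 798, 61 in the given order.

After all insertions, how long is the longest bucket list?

805 -> bucket 6
779 -> bucket 4
798 -> bucket 7
61 -> bucket 6 (collision)
Final buckets:
0: ∅
1: ∅
2: ∅
3: ∅
4: 779
5: ∅
6: 805 -> 61
7: 798

2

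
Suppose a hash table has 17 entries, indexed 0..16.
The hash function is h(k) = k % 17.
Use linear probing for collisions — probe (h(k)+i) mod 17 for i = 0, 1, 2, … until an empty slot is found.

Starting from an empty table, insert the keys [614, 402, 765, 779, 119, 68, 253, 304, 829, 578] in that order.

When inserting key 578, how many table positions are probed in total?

614: h=2 => slot 2
402: h=11 => slot 11
765: h=0 => slot 0
779: h=14 => slot 14
119: h=0, probe 0,1 => slot 1
68: h=0, probe 0,1,2,3 => slot 3
253: h=15 => slot 15
304: h=15, probe 15,16 => slot 16
829: h=13 => slot 13
578: h=0, probe 0,1,2,3,4 => slot 4
Table: [765, 119, 614, 68, 578, —, —, —, —, —, —, 402, —, 829, 779, 253, 304]

5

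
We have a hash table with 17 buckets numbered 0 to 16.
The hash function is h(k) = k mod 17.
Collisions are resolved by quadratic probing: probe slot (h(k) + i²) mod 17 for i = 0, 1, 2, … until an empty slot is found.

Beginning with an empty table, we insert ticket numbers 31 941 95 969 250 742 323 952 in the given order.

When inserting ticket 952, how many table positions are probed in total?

3

31 hashes to 14; slot 14 is free => place at 14.
941 hashes to 6; slot 6 is free => place at 6.
95 hashes to 10; slot 10 is free => place at 10.
969 hashes to 0; slot 0 is free => place at 0.
250 hashes to 12; slot 12 is free => place at 12.
742 hashes to 11; slot 11 is free => place at 11.
323 hashes to 0; 0 taken => place at 1.
952 hashes to 0; 0,1 taken => place at 4.
Table: [969, 323, —, —, 952, —, 941, —, —, —, 95, 742, 250, —, 31, —, —]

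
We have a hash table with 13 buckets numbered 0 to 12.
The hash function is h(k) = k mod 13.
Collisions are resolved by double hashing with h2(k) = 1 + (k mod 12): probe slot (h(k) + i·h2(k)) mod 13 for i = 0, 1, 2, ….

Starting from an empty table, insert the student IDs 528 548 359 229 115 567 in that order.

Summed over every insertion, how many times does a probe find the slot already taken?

Insert 528: h=8, slot 8 empty -> index 8.
Insert 548: h=2, slot 2 empty -> index 2.
Insert 359: h=8, h2=12, slot 8 occupied -> index 7.
Insert 229: h=8, h2=2, slot 8 occupied -> index 10.
Insert 115: h=11, slot 11 empty -> index 11.
Insert 567: h=8, h2=4, slot 8 occupied -> index 12.
Table: [., ., 548, ., ., ., ., 359, 528, ., 229, 115, 567]

3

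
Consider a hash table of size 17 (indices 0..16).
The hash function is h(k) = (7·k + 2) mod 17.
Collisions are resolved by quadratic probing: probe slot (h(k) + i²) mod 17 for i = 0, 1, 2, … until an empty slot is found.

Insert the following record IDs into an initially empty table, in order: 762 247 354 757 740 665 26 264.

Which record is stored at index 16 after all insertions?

354

Insert 762: h=15, slot 15 empty -> index 15.
Insert 247: h=14, slot 14 empty -> index 14.
Insert 354: h=15, slot 15 occupied -> index 16.
Insert 757: h=14, slots 14,15 occupied -> index 1.
Insert 740: h=14, slots 14,15,1 occupied -> index 6.
Insert 665: h=16, slot 16 occupied -> index 0.
Insert 26: h=14, slots 14,15,1,6 occupied -> index 13.
Insert 264: h=14, slots 14,15,1,6,13 occupied -> index 5.
Table: [665, 757, ., ., ., 264, 740, ., ., ., ., ., ., 26, 247, 762, 354]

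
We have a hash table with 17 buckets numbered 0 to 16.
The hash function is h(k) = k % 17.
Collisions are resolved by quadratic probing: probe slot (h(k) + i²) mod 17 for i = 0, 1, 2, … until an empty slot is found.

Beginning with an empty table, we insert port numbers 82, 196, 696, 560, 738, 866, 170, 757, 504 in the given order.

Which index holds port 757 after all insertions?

10

82 hashes to 14; slot 14 is free -> place at 14.
196 hashes to 9; slot 9 is free -> place at 9.
696 hashes to 16; slot 16 is free -> place at 16.
560 hashes to 16; 16 taken -> place at 0.
738 hashes to 7; slot 7 is free -> place at 7.
866 hashes to 16; 16,0 taken -> place at 3.
170 hashes to 0; 0 taken -> place at 1.
757 hashes to 9; 9 taken -> place at 10.
504 hashes to 11; slot 11 is free -> place at 11.
Table: [560, 170, _, 866, _, _, _, 738, _, 196, 757, 504, _, _, 82, _, 696]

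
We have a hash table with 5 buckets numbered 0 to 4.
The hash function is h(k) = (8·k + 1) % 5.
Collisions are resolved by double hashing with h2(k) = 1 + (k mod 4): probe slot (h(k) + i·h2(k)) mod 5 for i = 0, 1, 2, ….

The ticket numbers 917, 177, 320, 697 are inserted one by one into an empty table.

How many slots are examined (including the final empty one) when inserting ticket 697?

4

917 hashes to 2; slot 2 is free → place at 2.
177 hashes to 2, h2=2; 2 taken → place at 4.
320 hashes to 1; slot 1 is free → place at 1.
697 hashes to 2, h2=2; 2,4,1 taken → place at 3.
Table: [., 320, 917, 697, 177]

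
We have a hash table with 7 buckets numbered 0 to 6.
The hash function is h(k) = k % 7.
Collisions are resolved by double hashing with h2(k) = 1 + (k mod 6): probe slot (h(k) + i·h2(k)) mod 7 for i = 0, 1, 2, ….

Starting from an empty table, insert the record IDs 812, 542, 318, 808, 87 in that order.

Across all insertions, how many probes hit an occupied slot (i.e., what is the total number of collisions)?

6

Insert 812: h=0, slot 0 empty -> index 0.
Insert 542: h=3, slot 3 empty -> index 3.
Insert 318: h=3, h2=1, slot 3 occupied -> index 4.
Insert 808: h=3, h2=5, slot 3 occupied -> index 1.
Insert 87: h=3, h2=4, slots 3,0,4,1 occupied -> index 5.
Table: [812, 808, -, 542, 318, 87, -]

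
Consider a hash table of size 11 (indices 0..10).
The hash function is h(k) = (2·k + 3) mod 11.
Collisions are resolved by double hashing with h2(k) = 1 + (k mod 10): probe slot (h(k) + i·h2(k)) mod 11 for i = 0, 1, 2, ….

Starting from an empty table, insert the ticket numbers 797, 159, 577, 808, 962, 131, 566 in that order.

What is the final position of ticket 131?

3

797 hashes to 2; slot 2 is free => place at 2.
159 hashes to 2, h2=10; 2 taken => place at 1.
577 hashes to 2, h2=8; 2 taken => place at 10.
808 hashes to 2, h2=9; 2 taken => place at 0.
962 hashes to 2, h2=3; 2 taken => place at 5.
131 hashes to 1, h2=2; 1 taken => place at 3.
566 hashes to 2, h2=7; 2 taken => place at 9.
Table: [808, 159, 797, 131, ., 962, ., ., ., 566, 577]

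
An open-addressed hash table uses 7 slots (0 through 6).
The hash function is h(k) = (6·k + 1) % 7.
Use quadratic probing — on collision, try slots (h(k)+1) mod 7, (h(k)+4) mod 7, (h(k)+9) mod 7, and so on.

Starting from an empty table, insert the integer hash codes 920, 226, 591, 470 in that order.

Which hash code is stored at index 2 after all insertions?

591

920: h=5 => slot 5
226: h=6 => slot 6
591: h=5, probe 5,6,2 => slot 2
470: h=0 => slot 0
Table: [470, _, 591, _, _, 920, 226]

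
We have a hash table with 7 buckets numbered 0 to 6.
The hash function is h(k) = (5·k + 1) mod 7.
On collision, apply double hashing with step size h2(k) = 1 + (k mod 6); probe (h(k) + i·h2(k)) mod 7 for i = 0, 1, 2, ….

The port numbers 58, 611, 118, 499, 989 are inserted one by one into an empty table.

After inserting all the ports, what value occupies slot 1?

58: h=4 → slot 4
611: h=4, h2=6, probe 4,3 → slot 3
118: h=3, h2=5, probe 3,1 → slot 1
499: h=4, h2=2, probe 4,6 → slot 6
989: h=4, h2=6, probe 4,3,2 → slot 2
Table: [., 118, 989, 611, 58, ., 499]

118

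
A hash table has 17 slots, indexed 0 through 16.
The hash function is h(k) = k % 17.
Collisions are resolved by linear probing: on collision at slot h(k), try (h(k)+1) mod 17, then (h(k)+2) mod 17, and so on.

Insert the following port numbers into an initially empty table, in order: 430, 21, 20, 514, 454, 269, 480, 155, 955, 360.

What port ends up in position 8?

Insert 430: h=5, slot 5 empty -> index 5.
Insert 21: h=4, slot 4 empty -> index 4.
Insert 20: h=3, slot 3 empty -> index 3.
Insert 514: h=4, slots 4,5 occupied -> index 6.
Insert 454: h=12, slot 12 empty -> index 12.
Insert 269: h=14, slot 14 empty -> index 14.
Insert 480: h=4, slots 4,5,6 occupied -> index 7.
Insert 155: h=2, slot 2 empty -> index 2.
Insert 955: h=3, slots 3,4,5,6,7 occupied -> index 8.
Insert 360: h=3, slots 3,4,5,6,7,8 occupied -> index 9.
Table: [—, —, 155, 20, 21, 430, 514, 480, 955, 360, —, —, 454, —, 269, —, —]

955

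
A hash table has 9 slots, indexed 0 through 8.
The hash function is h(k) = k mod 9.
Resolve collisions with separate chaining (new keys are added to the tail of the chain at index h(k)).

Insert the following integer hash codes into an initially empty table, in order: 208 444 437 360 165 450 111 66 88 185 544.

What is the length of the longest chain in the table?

Insert 208: h=1, bucket 1 empty -> new chain.
Insert 444: h=3, bucket 3 empty -> new chain.
Insert 437: h=5, bucket 5 empty -> new chain.
Insert 360: h=0, bucket 0 empty -> new chain.
Insert 165: h=3, bucket 3 nonempty -> append to chain.
Insert 450: h=0, bucket 0 nonempty -> append to chain.
Insert 111: h=3, bucket 3 nonempty -> append to chain.
Insert 66: h=3, bucket 3 nonempty -> append to chain.
Insert 88: h=7, bucket 7 empty -> new chain.
Insert 185: h=5, bucket 5 nonempty -> append to chain.
Insert 544: h=4, bucket 4 empty -> new chain.
Final buckets:
0: 360 -> 450
1: 208
2: ∅
3: 444 -> 165 -> 111 -> 66
4: 544
5: 437 -> 185
6: ∅
7: 88
8: ∅

4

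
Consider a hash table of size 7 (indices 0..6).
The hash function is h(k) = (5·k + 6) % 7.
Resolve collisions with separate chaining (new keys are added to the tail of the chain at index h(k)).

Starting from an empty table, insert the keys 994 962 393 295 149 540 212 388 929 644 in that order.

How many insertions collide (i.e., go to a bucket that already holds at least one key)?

5

994 -> bucket 6
962 -> bucket 0
393 -> bucket 4
295 -> bucket 4 (collision)
149 -> bucket 2
540 -> bucket 4 (collision)
212 -> bucket 2 (collision)
388 -> bucket 0 (collision)
929 -> bucket 3
644 -> bucket 6 (collision)
Final buckets:
0: 962 -> 388
1: .
2: 149 -> 212
3: 929
4: 393 -> 295 -> 540
5: .
6: 994 -> 644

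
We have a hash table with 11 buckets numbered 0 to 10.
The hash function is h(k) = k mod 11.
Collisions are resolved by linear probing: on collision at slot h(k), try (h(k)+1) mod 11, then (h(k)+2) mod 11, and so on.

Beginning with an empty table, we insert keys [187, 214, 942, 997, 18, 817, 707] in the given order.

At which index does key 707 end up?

4

Insert 187: h=0, slot 0 empty -> index 0.
Insert 214: h=5, slot 5 empty -> index 5.
Insert 942: h=7, slot 7 empty -> index 7.
Insert 997: h=7, slot 7 occupied -> index 8.
Insert 18: h=7, slots 7,8 occupied -> index 9.
Insert 817: h=3, slot 3 empty -> index 3.
Insert 707: h=3, slot 3 occupied -> index 4.
Table: [187, ∅, ∅, 817, 707, 214, ∅, 942, 997, 18, ∅]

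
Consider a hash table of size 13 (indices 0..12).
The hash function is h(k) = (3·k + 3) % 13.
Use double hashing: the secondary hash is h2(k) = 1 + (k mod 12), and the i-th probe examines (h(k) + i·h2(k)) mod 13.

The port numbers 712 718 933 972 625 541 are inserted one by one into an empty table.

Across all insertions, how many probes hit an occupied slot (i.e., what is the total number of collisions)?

712: h=7 => slot 7
718: h=12 => slot 12
933: h=7, h2=10, probe 7,4 => slot 4
972: h=7, h2=1, probe 7,8 => slot 8
625: h=6 => slot 6
541: h=1 => slot 1
Table: [_, 541, _, _, 933, _, 625, 712, 972, _, _, _, 718]

2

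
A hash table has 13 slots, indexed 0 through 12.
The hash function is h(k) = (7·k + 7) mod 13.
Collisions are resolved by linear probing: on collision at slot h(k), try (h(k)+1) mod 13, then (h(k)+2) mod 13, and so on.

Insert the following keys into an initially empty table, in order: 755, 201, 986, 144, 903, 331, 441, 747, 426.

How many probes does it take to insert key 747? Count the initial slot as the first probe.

7

Insert 755: h=1, slot 1 empty => index 1.
Insert 201: h=10, slot 10 empty => index 10.
Insert 986: h=6, slot 6 empty => index 6.
Insert 144: h=1, slot 1 occupied => index 2.
Insert 903: h=10, slot 10 occupied => index 11.
Insert 331: h=10, slots 10,11 occupied => index 12.
Insert 441: h=0, slot 0 empty => index 0.
Insert 747: h=10, slots 10,11,12,0,1,2 occupied => index 3.
Insert 426: h=12, slots 12,0,1,2,3 occupied => index 4.
Table: [441, 755, 144, 747, 426, ., 986, ., ., ., 201, 903, 331]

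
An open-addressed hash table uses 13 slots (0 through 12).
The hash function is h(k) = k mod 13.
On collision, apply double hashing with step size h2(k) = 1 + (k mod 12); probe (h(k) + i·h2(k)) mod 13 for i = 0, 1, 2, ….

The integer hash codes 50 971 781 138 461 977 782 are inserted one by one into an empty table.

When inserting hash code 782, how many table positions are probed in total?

2

Insert 50: h=11, slot 11 empty → index 11.
Insert 971: h=9, slot 9 empty → index 9.
Insert 781: h=1, slot 1 empty → index 1.
Insert 138: h=8, slot 8 empty → index 8.
Insert 461: h=6, slot 6 empty → index 6.
Insert 977: h=2, slot 2 empty → index 2.
Insert 782: h=2, h2=3, slot 2 occupied → index 5.
Table: [., 781, 977, ., ., 782, 461, ., 138, 971, ., 50, .]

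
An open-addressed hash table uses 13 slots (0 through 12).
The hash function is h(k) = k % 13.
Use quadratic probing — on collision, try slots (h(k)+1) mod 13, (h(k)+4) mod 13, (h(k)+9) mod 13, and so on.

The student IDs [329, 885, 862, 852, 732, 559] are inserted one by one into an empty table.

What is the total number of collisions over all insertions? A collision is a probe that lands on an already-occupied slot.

329: h=4 => slot 4
885: h=1 => slot 1
862: h=4, probe 4,5 => slot 5
852: h=7 => slot 7
732: h=4, probe 4,5,8 => slot 8
559: h=0 => slot 0
Table: [559, 885, ., ., 329, 862, ., 852, 732, ., ., ., .]

3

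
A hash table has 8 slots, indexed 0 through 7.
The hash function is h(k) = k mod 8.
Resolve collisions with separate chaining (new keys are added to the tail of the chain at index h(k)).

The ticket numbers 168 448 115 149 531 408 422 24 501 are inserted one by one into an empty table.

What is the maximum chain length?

4

Insert 168: h=0, bucket 0 empty -> new chain.
Insert 448: h=0, bucket 0 nonempty -> append to chain.
Insert 115: h=3, bucket 3 empty -> new chain.
Insert 149: h=5, bucket 5 empty -> new chain.
Insert 531: h=3, bucket 3 nonempty -> append to chain.
Insert 408: h=0, bucket 0 nonempty -> append to chain.
Insert 422: h=6, bucket 6 empty -> new chain.
Insert 24: h=0, bucket 0 nonempty -> append to chain.
Insert 501: h=5, bucket 5 nonempty -> append to chain.
Final buckets:
0: 168 -> 448 -> 408 -> 24
1: .
2: .
3: 115 -> 531
4: .
5: 149 -> 501
6: 422
7: .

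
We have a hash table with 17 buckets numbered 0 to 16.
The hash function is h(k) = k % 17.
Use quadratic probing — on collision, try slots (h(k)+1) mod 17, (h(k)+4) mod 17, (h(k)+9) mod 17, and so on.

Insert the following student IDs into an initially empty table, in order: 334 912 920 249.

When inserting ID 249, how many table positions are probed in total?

3

Insert 334: h=11, slot 11 empty -> index 11.
Insert 912: h=11, slot 11 occupied -> index 12.
Insert 920: h=2, slot 2 empty -> index 2.
Insert 249: h=11, slots 11,12 occupied -> index 15.
Table: [∅, ∅, 920, ∅, ∅, ∅, ∅, ∅, ∅, ∅, ∅, 334, 912, ∅, ∅, 249, ∅]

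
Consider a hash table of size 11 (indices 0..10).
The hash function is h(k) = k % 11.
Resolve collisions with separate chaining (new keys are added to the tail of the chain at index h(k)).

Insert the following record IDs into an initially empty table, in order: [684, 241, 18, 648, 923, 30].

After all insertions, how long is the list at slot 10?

3

684 → bucket 2
241 → bucket 10
18 → bucket 7
648 → bucket 10 (collision)
923 → bucket 10 (collision)
30 → bucket 8
Final buckets:
0: _
1: _
2: 684
3: _
4: _
5: _
6: _
7: 18
8: 30
9: _
10: 241 -> 648 -> 923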